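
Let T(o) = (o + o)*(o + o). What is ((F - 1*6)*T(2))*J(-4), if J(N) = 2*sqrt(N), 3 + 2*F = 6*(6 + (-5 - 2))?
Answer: -672*I ≈ -672.0*I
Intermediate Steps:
F = -9/2 (F = -3/2 + (6*(6 + (-5 - 2)))/2 = -3/2 + (6*(6 - 7))/2 = -3/2 + (6*(-1))/2 = -3/2 + (1/2)*(-6) = -3/2 - 3 = -9/2 ≈ -4.5000)
T(o) = 4*o**2 (T(o) = (2*o)*(2*o) = 4*o**2)
((F - 1*6)*T(2))*J(-4) = ((-9/2 - 1*6)*(4*2**2))*(2*sqrt(-4)) = ((-9/2 - 6)*(4*4))*(2*(2*I)) = (-21/2*16)*(4*I) = -672*I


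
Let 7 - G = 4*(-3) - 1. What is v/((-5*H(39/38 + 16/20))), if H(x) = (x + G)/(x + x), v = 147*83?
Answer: -8467494/20735 ≈ -408.37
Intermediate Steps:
v = 12201
G = 20 (G = 7 - (4*(-3) - 1) = 7 - (-12 - 1) = 7 - 1*(-13) = 7 + 13 = 20)
H(x) = (20 + x)/(2*x) (H(x) = (x + 20)/(x + x) = (20 + x)/((2*x)) = (20 + x)*(1/(2*x)) = (20 + x)/(2*x))
v/((-5*H(39/38 + 16/20))) = 12201/((-5*(20 + (39/38 + 16/20))/(2*(39/38 + 16/20)))) = 12201/((-5*(20 + (39*(1/38) + 16*(1/20)))/(2*(39*(1/38) + 16*(1/20))))) = 12201/((-5*(20 + (39/38 + ⅘))/(2*(39/38 + ⅘)))) = 12201/((-5*(20 + 347/190)/(2*347/190))) = 12201/((-5*190*4147/(2*347*190))) = 12201/((-5*4147/694)) = 12201/(-20735/694) = 12201*(-694/20735) = -8467494/20735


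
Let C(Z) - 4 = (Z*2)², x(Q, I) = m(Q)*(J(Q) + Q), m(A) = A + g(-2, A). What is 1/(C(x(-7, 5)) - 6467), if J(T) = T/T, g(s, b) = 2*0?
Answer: 1/593 ≈ 0.0016863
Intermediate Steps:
g(s, b) = 0
J(T) = 1
m(A) = A (m(A) = A + 0 = A)
x(Q, I) = Q*(1 + Q)
C(Z) = 4 + 4*Z² (C(Z) = 4 + (Z*2)² = 4 + (2*Z)² = 4 + 4*Z²)
1/(C(x(-7, 5)) - 6467) = 1/((4 + 4*(-7*(1 - 7))²) - 6467) = 1/((4 + 4*(-7*(-6))²) - 6467) = 1/((4 + 4*42²) - 6467) = 1/((4 + 4*1764) - 6467) = 1/((4 + 7056) - 6467) = 1/(7060 - 6467) = 1/593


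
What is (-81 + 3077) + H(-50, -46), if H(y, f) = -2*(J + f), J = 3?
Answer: 3082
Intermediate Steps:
H(y, f) = -6 - 2*f (H(y, f) = -2*(3 + f) = -6 - 2*f)
(-81 + 3077) + H(-50, -46) = (-81 + 3077) + (-6 - 2*(-46)) = 2996 + (-6 + 92) = 2996 + 86 = 3082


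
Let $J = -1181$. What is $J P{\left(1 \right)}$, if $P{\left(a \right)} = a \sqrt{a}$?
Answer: $-1181$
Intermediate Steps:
$P{\left(a \right)} = a^{\frac{3}{2}}$
$J P{\left(1 \right)} = - 1181 \cdot 1^{\frac{3}{2}} = \left(-1181\right) 1 = -1181$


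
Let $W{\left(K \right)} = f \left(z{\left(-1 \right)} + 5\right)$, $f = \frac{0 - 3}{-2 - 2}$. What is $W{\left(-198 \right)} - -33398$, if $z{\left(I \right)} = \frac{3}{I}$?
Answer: $\frac{66799}{2} \approx 33400.0$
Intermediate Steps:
$f = \frac{3}{4}$ ($f = - \frac{3}{-4} = \left(-3\right) \left(- \frac{1}{4}\right) = \frac{3}{4} \approx 0.75$)
$W{\left(K \right)} = \frac{3}{2}$ ($W{\left(K \right)} = \frac{3 \left(\frac{3}{-1} + 5\right)}{4} = \frac{3 \left(3 \left(-1\right) + 5\right)}{4} = \frac{3 \left(-3 + 5\right)}{4} = \frac{3}{4} \cdot 2 = \frac{3}{2}$)
$W{\left(-198 \right)} - -33398 = \frac{3}{2} - -33398 = \frac{3}{2} + 33398 = \frac{66799}{2}$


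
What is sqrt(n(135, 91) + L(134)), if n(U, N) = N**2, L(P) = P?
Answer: 3*sqrt(935) ≈ 91.733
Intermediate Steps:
sqrt(n(135, 91) + L(134)) = sqrt(91**2 + 134) = sqrt(8281 + 134) = sqrt(8415) = 3*sqrt(935)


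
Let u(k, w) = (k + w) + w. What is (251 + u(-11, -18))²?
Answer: 41616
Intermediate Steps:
u(k, w) = k + 2*w
(251 + u(-11, -18))² = (251 + (-11 + 2*(-18)))² = (251 + (-11 - 36))² = (251 - 47)² = 204² = 41616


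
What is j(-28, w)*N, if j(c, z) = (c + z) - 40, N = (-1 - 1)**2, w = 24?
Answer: -176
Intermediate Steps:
N = 4 (N = (-2)**2 = 4)
j(c, z) = -40 + c + z
j(-28, w)*N = (-40 - 28 + 24)*4 = -44*4 = -176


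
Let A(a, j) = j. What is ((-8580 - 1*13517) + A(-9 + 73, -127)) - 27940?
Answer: -50164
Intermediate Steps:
((-8580 - 1*13517) + A(-9 + 73, -127)) - 27940 = ((-8580 - 1*13517) - 127) - 27940 = ((-8580 - 13517) - 127) - 27940 = (-22097 - 127) - 27940 = -22224 - 27940 = -50164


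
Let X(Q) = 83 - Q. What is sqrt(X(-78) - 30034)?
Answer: I*sqrt(29873) ≈ 172.84*I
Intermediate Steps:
sqrt(X(-78) - 30034) = sqrt((83 - 1*(-78)) - 30034) = sqrt((83 + 78) - 30034) = sqrt(161 - 30034) = sqrt(-29873) = I*sqrt(29873)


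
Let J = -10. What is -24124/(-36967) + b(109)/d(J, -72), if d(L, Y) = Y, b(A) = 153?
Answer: -435447/295736 ≈ -1.4724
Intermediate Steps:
-24124/(-36967) + b(109)/d(J, -72) = -24124/(-36967) + 153/(-72) = -24124*(-1/36967) + 153*(-1/72) = 24124/36967 - 17/8 = -435447/295736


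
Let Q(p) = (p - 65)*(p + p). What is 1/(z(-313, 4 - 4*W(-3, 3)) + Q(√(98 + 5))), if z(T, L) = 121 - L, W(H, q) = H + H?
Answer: -23/127023 - 10*√103/127023 ≈ -0.00098005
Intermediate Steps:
W(H, q) = 2*H
Q(p) = 2*p*(-65 + p) (Q(p) = (-65 + p)*(2*p) = 2*p*(-65 + p))
1/(z(-313, 4 - 4*W(-3, 3)) + Q(√(98 + 5))) = 1/((121 - (4 - 8*(-3))) + 2*√(98 + 5)*(-65 + √(98 + 5))) = 1/((121 - (4 - 4*(-6))) + 2*√103*(-65 + √103)) = 1/((121 - (4 + 24)) + 2*√103*(-65 + √103)) = 1/((121 - 1*28) + 2*√103*(-65 + √103)) = 1/((121 - 28) + 2*√103*(-65 + √103)) = 1/(93 + 2*√103*(-65 + √103))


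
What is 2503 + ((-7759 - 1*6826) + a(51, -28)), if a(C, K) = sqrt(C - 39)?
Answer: -12082 + 2*sqrt(3) ≈ -12079.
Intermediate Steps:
a(C, K) = sqrt(-39 + C)
2503 + ((-7759 - 1*6826) + a(51, -28)) = 2503 + ((-7759 - 1*6826) + sqrt(-39 + 51)) = 2503 + ((-7759 - 6826) + sqrt(12)) = 2503 + (-14585 + 2*sqrt(3)) = -12082 + 2*sqrt(3)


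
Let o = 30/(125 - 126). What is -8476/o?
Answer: 4238/15 ≈ 282.53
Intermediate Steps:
o = -30 (o = 30/(-1) = -1*30 = -30)
-8476/o = -8476/(-30) = -8476*(-1/30) = 4238/15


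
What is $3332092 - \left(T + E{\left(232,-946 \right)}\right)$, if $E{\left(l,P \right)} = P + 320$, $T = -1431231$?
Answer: $4763949$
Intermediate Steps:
$E{\left(l,P \right)} = 320 + P$
$3332092 - \left(T + E{\left(232,-946 \right)}\right) = 3332092 - \left(-1431231 + \left(320 - 946\right)\right) = 3332092 - \left(-1431231 - 626\right) = 3332092 - -1431857 = 3332092 + 1431857 = 4763949$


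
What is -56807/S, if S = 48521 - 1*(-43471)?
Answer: -56807/91992 ≈ -0.61752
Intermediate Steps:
S = 91992 (S = 48521 + 43471 = 91992)
-56807/S = -56807/91992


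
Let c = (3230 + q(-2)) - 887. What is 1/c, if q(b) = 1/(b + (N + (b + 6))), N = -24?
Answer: 22/51545 ≈ 0.00042681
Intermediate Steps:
q(b) = 1/(-18 + 2*b) (q(b) = 1/(b + (-24 + (b + 6))) = 1/(b + (-24 + (6 + b))) = 1/(b + (-18 + b)) = 1/(-18 + 2*b))
c = 51545/22 (c = (3230 + 1/(2*(-9 - 2))) - 887 = (3230 + (1/2)/(-11)) - 887 = (3230 + (1/2)*(-1/11)) - 887 = (3230 - 1/22) - 887 = 71059/22 - 887 = 51545/22 ≈ 2343.0)
1/c = 1/(51545/22) = 22/51545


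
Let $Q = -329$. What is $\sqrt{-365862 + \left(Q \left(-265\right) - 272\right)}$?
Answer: $i \sqrt{278949} \approx 528.16 i$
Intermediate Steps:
$\sqrt{-365862 + \left(Q \left(-265\right) - 272\right)} = \sqrt{-365862 - -86913} = \sqrt{-365862 + \left(87185 - 272\right)} = \sqrt{-365862 + 86913} = \sqrt{-278949} = i \sqrt{278949}$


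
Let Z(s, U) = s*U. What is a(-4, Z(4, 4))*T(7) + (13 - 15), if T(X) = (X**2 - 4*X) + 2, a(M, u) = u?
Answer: 366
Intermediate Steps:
Z(s, U) = U*s
T(X) = 2 + X**2 - 4*X
a(-4, Z(4, 4))*T(7) + (13 - 15) = (4*4)*(2 + 7**2 - 4*7) + (13 - 15) = 16*(2 + 49 - 28) - 2 = 16*23 - 2 = 368 - 2 = 366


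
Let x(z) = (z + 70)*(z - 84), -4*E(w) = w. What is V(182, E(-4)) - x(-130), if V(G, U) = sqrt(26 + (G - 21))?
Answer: -12840 + sqrt(187) ≈ -12826.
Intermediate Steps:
E(w) = -w/4
x(z) = (-84 + z)*(70 + z) (x(z) = (70 + z)*(-84 + z) = (-84 + z)*(70 + z))
V(G, U) = sqrt(5 + G) (V(G, U) = sqrt(26 + (-21 + G)) = sqrt(5 + G))
V(182, E(-4)) - x(-130) = sqrt(5 + 182) - (-5880 + (-130)**2 - 14*(-130)) = sqrt(187) - (-5880 + 16900 + 1820) = sqrt(187) - 1*12840 = sqrt(187) - 12840 = -12840 + sqrt(187)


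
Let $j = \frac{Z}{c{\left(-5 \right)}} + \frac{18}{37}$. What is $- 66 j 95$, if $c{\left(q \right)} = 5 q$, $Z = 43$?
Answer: $\frac{1430814}{185} \approx 7734.1$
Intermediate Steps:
$j = - \frac{1141}{925}$ ($j = \frac{43}{5 \left(-5\right)} + \frac{18}{37} = \frac{43}{-25} + 18 \cdot \frac{1}{37} = 43 \left(- \frac{1}{25}\right) + \frac{18}{37} = - \frac{43}{25} + \frac{18}{37} = - \frac{1141}{925} \approx -1.2335$)
$- 66 j 95 = \left(-66\right) \left(- \frac{1141}{925}\right) 95 = \frac{75306}{925} \cdot 95 = \frac{1430814}{185}$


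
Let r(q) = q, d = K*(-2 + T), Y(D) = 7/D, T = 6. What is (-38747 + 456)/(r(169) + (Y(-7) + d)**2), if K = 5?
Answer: -38291/530 ≈ -72.247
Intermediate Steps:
d = 20 (d = 5*(-2 + 6) = 5*4 = 20)
(-38747 + 456)/(r(169) + (Y(-7) + d)**2) = (-38747 + 456)/(169 + (7/(-7) + 20)**2) = -38291/(169 + (7*(-1/7) + 20)**2) = -38291/(169 + (-1 + 20)**2) = -38291/(169 + 19**2) = -38291/(169 + 361) = -38291/530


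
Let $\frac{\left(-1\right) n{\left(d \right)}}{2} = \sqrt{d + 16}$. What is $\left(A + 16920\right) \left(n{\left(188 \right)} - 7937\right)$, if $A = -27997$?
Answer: $87918149 + 44308 \sqrt{51} \approx 8.8235 \cdot 10^{7}$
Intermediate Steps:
$n{\left(d \right)} = - 2 \sqrt{16 + d}$ ($n{\left(d \right)} = - 2 \sqrt{d + 16} = - 2 \sqrt{16 + d}$)
$\left(A + 16920\right) \left(n{\left(188 \right)} - 7937\right) = \left(-27997 + 16920\right) \left(- 2 \sqrt{16 + 188} - 7937\right) = - 11077 \left(- 2 \sqrt{204} - 7937\right) = - 11077 \left(- 2 \cdot 2 \sqrt{51} - 7937\right) = - 11077 \left(- 4 \sqrt{51} - 7937\right) = - 11077 \left(-7937 - 4 \sqrt{51}\right) = 87918149 + 44308 \sqrt{51}$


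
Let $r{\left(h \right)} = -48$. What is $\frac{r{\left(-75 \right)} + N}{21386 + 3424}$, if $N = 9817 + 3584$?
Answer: $\frac{4451}{8270} \approx 0.53821$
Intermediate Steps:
$N = 13401$
$\frac{r{\left(-75 \right)} + N}{21386 + 3424} = \frac{-48 + 13401}{21386 + 3424} = \frac{13353}{24810} = 13353 \cdot \frac{1}{24810} = \frac{4451}{8270}$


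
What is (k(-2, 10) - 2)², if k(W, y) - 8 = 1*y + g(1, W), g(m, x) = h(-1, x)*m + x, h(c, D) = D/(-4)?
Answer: 841/4 ≈ 210.25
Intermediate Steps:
h(c, D) = -D/4 (h(c, D) = D*(-¼) = -D/4)
g(m, x) = x - m*x/4 (g(m, x) = (-x/4)*m + x = -m*x/4 + x = x - m*x/4)
k(W, y) = 8 + y + 3*W/4 (k(W, y) = 8 + (1*y + W*(4 - 1*1)/4) = 8 + (y + W*(4 - 1)/4) = 8 + (y + (¼)*W*3) = 8 + (y + 3*W/4) = 8 + y + 3*W/4)
(k(-2, 10) - 2)² = ((8 + 10 + (¾)*(-2)) - 2)² = ((8 + 10 - 3/2) - 2)² = (33/2 - 2)² = (29/2)² = 841/4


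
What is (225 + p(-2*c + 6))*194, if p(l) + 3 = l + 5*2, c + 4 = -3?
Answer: 48888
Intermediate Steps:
c = -7 (c = -4 - 3 = -7)
p(l) = 7 + l (p(l) = -3 + (l + 5*2) = -3 + (l + 10) = -3 + (10 + l) = 7 + l)
(225 + p(-2*c + 6))*194 = (225 + (7 + (-2*(-7) + 6)))*194 = (225 + (7 + (14 + 6)))*194 = (225 + (7 + 20))*194 = (225 + 27)*194 = 252*194 = 48888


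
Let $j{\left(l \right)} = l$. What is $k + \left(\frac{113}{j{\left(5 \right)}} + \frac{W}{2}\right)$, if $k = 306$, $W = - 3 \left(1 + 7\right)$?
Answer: $\frac{1583}{5} \approx 316.6$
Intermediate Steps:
$W = -24$ ($W = \left(-3\right) 8 = -24$)
$k + \left(\frac{113}{j{\left(5 \right)}} + \frac{W}{2}\right) = 306 + \left(\frac{113}{5} - \frac{24}{2}\right) = 306 + \left(113 \cdot \frac{1}{5} - 12\right) = 306 + \left(\frac{113}{5} - 12\right) = 306 + \frac{53}{5} = \frac{1583}{5}$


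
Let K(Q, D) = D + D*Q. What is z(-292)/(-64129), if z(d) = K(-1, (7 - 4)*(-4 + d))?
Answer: 0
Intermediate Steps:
z(d) = 0 (z(d) = ((7 - 4)*(-4 + d))*(1 - 1) = (3*(-4 + d))*0 = (-12 + 3*d)*0 = 0)
z(-292)/(-64129) = 0/(-64129) = 0*(-1/64129) = 0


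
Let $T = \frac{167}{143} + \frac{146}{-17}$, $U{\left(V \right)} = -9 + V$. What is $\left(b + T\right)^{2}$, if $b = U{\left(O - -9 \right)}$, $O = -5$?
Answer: $\frac{911677636}{5909761} \approx 154.27$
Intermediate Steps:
$b = -5$ ($b = -9 - -4 = -9 + \left(-5 + 9\right) = -9 + 4 = -5$)
$T = - \frac{18039}{2431}$ ($T = 167 \cdot \frac{1}{143} + 146 \left(- \frac{1}{17}\right) = \frac{167}{143} - \frac{146}{17} = - \frac{18039}{2431} \approx -7.4204$)
$\left(b + T\right)^{2} = \left(-5 - \frac{18039}{2431}\right)^{2} = \left(- \frac{30194}{2431}\right)^{2} = \frac{911677636}{5909761}$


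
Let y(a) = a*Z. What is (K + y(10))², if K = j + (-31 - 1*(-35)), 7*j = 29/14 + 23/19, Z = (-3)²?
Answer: 30941161801/3467044 ≈ 8924.4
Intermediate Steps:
Z = 9
y(a) = 9*a (y(a) = a*9 = 9*a)
j = 873/1862 (j = (29/14 + 23/19)/7 = (⅐)*(873/266) = 873/1862 ≈ 0.46885)
K = 8321/1862 (K = 873/1862 + (-31 - 1*(-35)) = 873/1862 + (-31 + 35) = 873/1862 + 4 = 8321/1862 ≈ 4.4688)
(K + y(10))² = (8321/1862 + 9*10)² = (8321/1862 + 90)² = (175901/1862)² = 30941161801/3467044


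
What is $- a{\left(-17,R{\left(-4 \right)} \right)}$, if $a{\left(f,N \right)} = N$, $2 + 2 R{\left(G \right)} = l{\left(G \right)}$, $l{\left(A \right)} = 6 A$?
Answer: $13$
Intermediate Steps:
$R{\left(G \right)} = -1 + 3 G$ ($R{\left(G \right)} = -1 + \frac{6 G}{2} = -1 + 3 G$)
$- a{\left(-17,R{\left(-4 \right)} \right)} = - (-1 + 3 \left(-4\right)) = - (-1 - 12) = \left(-1\right) \left(-13\right) = 13$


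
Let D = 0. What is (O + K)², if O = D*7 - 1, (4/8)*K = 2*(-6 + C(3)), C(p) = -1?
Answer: 841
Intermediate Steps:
K = -28 (K = 2*(2*(-6 - 1)) = 2*(2*(-7)) = 2*(-14) = -28)
O = -1 (O = 0*7 - 1 = 0 - 1 = -1)
(O + K)² = (-1 - 28)² = (-29)² = 841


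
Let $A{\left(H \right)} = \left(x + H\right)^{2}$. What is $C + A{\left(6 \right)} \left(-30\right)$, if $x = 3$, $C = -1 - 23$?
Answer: $-2454$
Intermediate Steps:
$C = -24$ ($C = -1 - 23 = -24$)
$A{\left(H \right)} = \left(3 + H\right)^{2}$
$C + A{\left(6 \right)} \left(-30\right) = -24 + \left(3 + 6\right)^{2} \left(-30\right) = -24 + 9^{2} \left(-30\right) = -24 + 81 \left(-30\right) = -24 - 2430 = -2454$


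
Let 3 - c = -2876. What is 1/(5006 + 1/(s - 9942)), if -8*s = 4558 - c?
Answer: 81215/406562282 ≈ 0.00019976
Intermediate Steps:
c = 2879 (c = 3 - 1*(-2876) = 3 + 2876 = 2879)
s = -1679/8 (s = -(4558 - 1*2879)/8 = -(4558 - 2879)/8 = -⅛*1679 = -1679/8 ≈ -209.88)
1/(5006 + 1/(s - 9942)) = 1/(5006 + 1/(-1679/8 - 9942)) = 1/(5006 + 1/(-81215/8)) = 1/(5006 - 8/81215) = 1/(406562282/81215) = 81215/406562282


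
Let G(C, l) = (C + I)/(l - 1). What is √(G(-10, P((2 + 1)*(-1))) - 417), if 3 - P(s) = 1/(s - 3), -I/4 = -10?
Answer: I*√68133/13 ≈ 20.079*I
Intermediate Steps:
I = 40 (I = -4*(-10) = 40)
P(s) = 3 - 1/(-3 + s) (P(s) = 3 - 1/(s - 3) = 3 - 1/(-3 + s))
G(C, l) = (40 + C)/(-1 + l) (G(C, l) = (C + 40)/(l - 1) = (40 + C)/(-1 + l))
√(G(-10, P((2 + 1)*(-1))) - 417) = √((40 - 10)/(-1 + (-10 + 3*((2 + 1)*(-1)))/(-3 + (2 + 1)*(-1))) - 417) = √(30/(-1 + (-10 + 3*(3*(-1)))/(-3 + 3*(-1))) - 417) = √(30/(-1 + (-10 + 3*(-3))/(-3 - 3)) - 417) = √(30/(-1 + (-10 - 9)/(-6)) - 417) = √(30/(-1 - ⅙*(-19)) - 417) = √(30/(-1 + 19/6) - 417) = √(30/(13/6) - 417) = √((6/13)*30 - 417) = √(180/13 - 417) = √(-5241/13) = I*√68133/13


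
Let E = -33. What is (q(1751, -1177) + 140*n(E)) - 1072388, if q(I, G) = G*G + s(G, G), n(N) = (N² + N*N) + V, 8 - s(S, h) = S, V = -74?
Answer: 608686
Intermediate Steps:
s(S, h) = 8 - S
n(N) = -74 + 2*N² (n(N) = (N² + N*N) - 74 = (N² + N²) - 74 = 2*N² - 74 = -74 + 2*N²)
q(I, G) = 8 + G² - G (q(I, G) = G*G + (8 - G) = G² + (8 - G) = 8 + G² - G)
(q(1751, -1177) + 140*n(E)) - 1072388 = ((8 + (-1177)² - 1*(-1177)) + 140*(-74 + 2*(-33)²)) - 1072388 = ((8 + 1385329 + 1177) + 140*(-74 + 2*1089)) - 1072388 = (1386514 + 140*(-74 + 2178)) - 1072388 = (1386514 + 140*2104) - 1072388 = (1386514 + 294560) - 1072388 = 1681074 - 1072388 = 608686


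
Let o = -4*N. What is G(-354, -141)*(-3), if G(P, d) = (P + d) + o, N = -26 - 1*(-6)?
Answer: 1245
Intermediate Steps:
N = -20 (N = -26 + 6 = -20)
o = 80 (o = -4*(-20) = 80)
G(P, d) = 80 + P + d (G(P, d) = (P + d) + 80 = 80 + P + d)
G(-354, -141)*(-3) = (80 - 354 - 141)*(-3) = -415*(-3) = 1245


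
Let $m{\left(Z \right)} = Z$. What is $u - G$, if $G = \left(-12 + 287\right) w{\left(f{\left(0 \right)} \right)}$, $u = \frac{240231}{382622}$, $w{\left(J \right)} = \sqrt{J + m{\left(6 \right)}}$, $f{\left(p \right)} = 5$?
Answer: $\frac{240231}{382622} - 275 \sqrt{11} \approx -911.44$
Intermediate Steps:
$w{\left(J \right)} = \sqrt{6 + J}$ ($w{\left(J \right)} = \sqrt{J + 6} = \sqrt{6 + J}$)
$u = \frac{240231}{382622}$ ($u = 240231 \cdot \frac{1}{382622} = \frac{240231}{382622} \approx 0.62785$)
$G = 275 \sqrt{11}$ ($G = \left(-12 + 287\right) \sqrt{6 + 5} = 275 \sqrt{11} \approx 912.07$)
$u - G = \frac{240231}{382622} - 275 \sqrt{11}$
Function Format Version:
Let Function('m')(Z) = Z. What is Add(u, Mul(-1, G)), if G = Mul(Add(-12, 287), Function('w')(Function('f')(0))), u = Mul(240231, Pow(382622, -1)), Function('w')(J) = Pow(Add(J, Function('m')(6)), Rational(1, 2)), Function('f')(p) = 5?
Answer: Add(Rational(240231, 382622), Mul(-275, Pow(11, Rational(1, 2)))) ≈ -911.44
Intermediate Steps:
Function('w')(J) = Pow(Add(6, J), Rational(1, 2)) (Function('w')(J) = Pow(Add(J, 6), Rational(1, 2)) = Pow(Add(6, J), Rational(1, 2)))
u = Rational(240231, 382622) (u = Mul(240231, Rational(1, 382622)) = Rational(240231, 382622) ≈ 0.62785)
G = Mul(275, Pow(11, Rational(1, 2))) (G = Mul(Add(-12, 287), Pow(Add(6, 5), Rational(1, 2))) = Mul(275, Pow(11, Rational(1, 2))) ≈ 912.07)
Add(u, Mul(-1, G)) = Add(Rational(240231, 382622), Mul(-1, Mul(275, Pow(11, Rational(1, 2))))) = Add(Rational(240231, 382622), Mul(-275, Pow(11, Rational(1, 2))))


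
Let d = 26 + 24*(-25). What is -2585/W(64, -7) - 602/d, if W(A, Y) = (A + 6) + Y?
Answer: -103276/2583 ≈ -39.983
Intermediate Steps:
d = -574 (d = 26 - 600 = -574)
W(A, Y) = 6 + A + Y (W(A, Y) = (6 + A) + Y = 6 + A + Y)
-2585/W(64, -7) - 602/d = -2585/(6 + 64 - 7) - 602/(-574) = -2585/63 - 602*(-1/574) = -2585*1/63 + 43/41 = -2585/63 + 43/41 = -103276/2583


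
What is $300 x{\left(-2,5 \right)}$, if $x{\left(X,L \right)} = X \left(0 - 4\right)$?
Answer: $2400$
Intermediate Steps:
$x{\left(X,L \right)} = - 4 X$ ($x{\left(X,L \right)} = X \left(-4\right) = - 4 X$)
$300 x{\left(-2,5 \right)} = 300 \left(\left(-4\right) \left(-2\right)\right) = 300 \cdot 8 = 2400$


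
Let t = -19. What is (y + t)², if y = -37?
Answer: 3136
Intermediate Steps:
(y + t)² = (-37 - 19)² = (-56)² = 3136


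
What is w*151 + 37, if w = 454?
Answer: 68591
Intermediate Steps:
w*151 + 37 = 454*151 + 37 = 68554 + 37 = 68591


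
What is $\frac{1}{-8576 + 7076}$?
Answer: $- \frac{1}{1500} \approx -0.00066667$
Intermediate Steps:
$\frac{1}{-8576 + 7076} = \frac{1}{-1500} = - \frac{1}{1500}$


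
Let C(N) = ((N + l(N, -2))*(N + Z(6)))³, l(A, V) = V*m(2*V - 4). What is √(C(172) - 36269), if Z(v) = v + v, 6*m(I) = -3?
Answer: 3*√3583845414011 ≈ 5.6793e+6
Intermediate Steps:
m(I) = -½ (m(I) = (⅙)*(-3) = -½)
Z(v) = 2*v
l(A, V) = -V/2 (l(A, V) = V*(-½) = -V/2)
C(N) = (1 + N)³*(12 + N)³ (C(N) = ((N - ½*(-2))*(N + 2*6))³ = ((N + 1)*(N + 12))³ = ((1 + N)*(12 + N))³ = (1 + N)³*(12 + N)³)
√(C(172) - 36269) = √((1 + 172)³*(12 + 172)³ - 36269) = √(173³*184³ - 36269) = √(5177717*6229504 - 36269) = √(32254608762368 - 36269) = √32254608726099 = 3*√3583845414011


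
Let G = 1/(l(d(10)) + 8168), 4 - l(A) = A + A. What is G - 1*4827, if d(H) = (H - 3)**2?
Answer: -38973197/8074 ≈ -4827.0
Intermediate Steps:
d(H) = (-3 + H)**2
l(A) = 4 - 2*A (l(A) = 4 - (A + A) = 4 - 2*A)
G = 1/8074 (G = 1/((4 - 2*(-3 + 10)**2) + 8168) = 1/((4 - 2*7**2) + 8168) = 1/((4 - 2*49) + 8168) = 1/((4 - 98) + 8168) = 1/(-94 + 8168) = 1/8074 ≈ 0.00012385)
G - 1*4827 = 1/8074 - 1*4827 = 1/8074 - 4827 = -38973197/8074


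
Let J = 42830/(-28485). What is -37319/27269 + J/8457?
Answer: -26839484015/19609068303 ≈ -1.3687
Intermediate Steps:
J = -8566/5697 (J = 42830*(-1/28485) = -8566/5697 ≈ -1.5036)
-37319/27269 + J/8457 = -37319/27269 - 8566/5697/8457 = -37319*1/27269 - 8566/5697*1/8457 = -557/407 - 8566/48179529 = -26839484015/19609068303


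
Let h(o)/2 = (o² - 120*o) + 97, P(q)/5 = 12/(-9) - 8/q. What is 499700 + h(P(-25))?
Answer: 112761302/225 ≈ 5.0116e+5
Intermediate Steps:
P(q) = -20/3 - 40/q (P(q) = 5*(12/(-9) - 8/q) = 5*(12*(-⅑) - 8/q) = 5*(-4/3 - 8/q) = -20/3 - 40/q)
h(o) = 194 - 240*o + 2*o² (h(o) = 2*((o² - 120*o) + 97) = 2*(97 + o² - 120*o) = 194 - 240*o + 2*o²)
499700 + h(P(-25)) = 499700 + (194 - 240*(-20/3 - 40/(-25)) + 2*(-20/3 - 40/(-25))²) = 499700 + (194 - 240*(-20/3 - 40*(-1/25)) + 2*(-20/3 - 40*(-1/25))²) = 499700 + (194 - 240*(-20/3 + 8/5) + 2*(-20/3 + 8/5)²) = 499700 + (194 - 240*(-76/15) + 2*(-76/15)²) = 499700 + (194 + 1216 + 2*(5776/225)) = 499700 + (194 + 1216 + 11552/225) = 499700 + 328802/225 = 112761302/225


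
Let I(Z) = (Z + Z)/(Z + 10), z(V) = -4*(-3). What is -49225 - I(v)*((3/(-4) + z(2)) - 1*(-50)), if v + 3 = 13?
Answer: -197145/4 ≈ -49286.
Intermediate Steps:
z(V) = 12
v = 10 (v = -3 + 13 = 10)
I(Z) = 2*Z/(10 + Z) (I(Z) = (2*Z)/(10 + Z) = 2*Z/(10 + Z))
-49225 - I(v)*((3/(-4) + z(2)) - 1*(-50)) = -49225 - 2*10/(10 + 10)*((3/(-4) + 12) - 1*(-50)) = -49225 - 2*10/20*((-¼*3 + 12) + 50) = -49225 - 2*10*(1/20)*((-¾ + 12) + 50) = -49225 - (45/4 + 50) = -49225 - 245/4 = -197145/4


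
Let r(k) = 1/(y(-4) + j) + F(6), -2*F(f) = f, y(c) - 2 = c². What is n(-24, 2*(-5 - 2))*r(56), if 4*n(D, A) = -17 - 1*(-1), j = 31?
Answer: 584/49 ≈ 11.918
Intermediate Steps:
y(c) = 2 + c²
F(f) = -f/2
n(D, A) = -4 (n(D, A) = (-17 - 1*(-1))/4 = (-17 + 1)/4 = (¼)*(-16) = -4)
r(k) = -146/49 (r(k) = 1/((2 + (-4)²) + 31) - ½*6 = 1/((2 + 16) + 31) - 3 = 1/(18 + 31) - 3 = 1/49 - 3 = -146/49)
n(-24, 2*(-5 - 2))*r(56) = -4*(-146/49) = 584/49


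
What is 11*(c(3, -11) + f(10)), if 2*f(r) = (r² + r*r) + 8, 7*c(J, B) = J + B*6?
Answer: 1045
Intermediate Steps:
c(J, B) = J/7 + 6*B/7 (c(J, B) = (J + B*6)/7 = (J + 6*B)/7 = J/7 + 6*B/7)
f(r) = 4 + r² (f(r) = ((r² + r*r) + 8)/2 = ((r² + r²) + 8)/2 = (2*r² + 8)/2 = (8 + 2*r²)/2 = 4 + r²)
11*(c(3, -11) + f(10)) = 11*(((⅐)*3 + (6/7)*(-11)) + (4 + 10²)) = 11*((3/7 - 66/7) + (4 + 100)) = 11*(-9 + 104) = 11*95 = 1045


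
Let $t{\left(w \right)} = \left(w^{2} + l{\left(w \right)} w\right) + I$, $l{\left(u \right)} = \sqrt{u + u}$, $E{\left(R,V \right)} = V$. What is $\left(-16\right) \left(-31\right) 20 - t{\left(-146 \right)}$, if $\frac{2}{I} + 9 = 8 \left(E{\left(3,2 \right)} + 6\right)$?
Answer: $- \frac{626782}{55} + 292 i \sqrt{73} \approx -11396.0 + 2494.8 i$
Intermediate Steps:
$l{\left(u \right)} = \sqrt{2} \sqrt{u}$ ($l{\left(u \right)} = \sqrt{2 u} = \sqrt{2} \sqrt{u}$)
$I = \frac{2}{55}$ ($I = \frac{2}{-9 + 8 \left(2 + 6\right)} = \frac{2}{-9 + 8 \cdot 8} = \frac{2}{-9 + 64} = \frac{2}{55} \approx 0.036364$)
$t{\left(w \right)} = \frac{2}{55} + w^{2} + \sqrt{2} w^{\frac{3}{2}}$ ($t{\left(w \right)} = \left(w^{2} + \sqrt{2} \sqrt{w} w\right) + \frac{2}{55} = \left(w^{2} + \sqrt{2} w^{\frac{3}{2}}\right) + \frac{2}{55} = \frac{2}{55} + w^{2} + \sqrt{2} w^{\frac{3}{2}}$)
$\left(-16\right) \left(-31\right) 20 - t{\left(-146 \right)} = \left(-16\right) \left(-31\right) 20 - \left(\frac{2}{55} + \left(-146\right)^{2} + \sqrt{2} \left(-146\right)^{\frac{3}{2}}\right) = 496 \cdot 20 - \left(\frac{2}{55} + 21316 + \sqrt{2} \left(- 146 i \sqrt{146}\right)\right) = 9920 - \left(\frac{2}{55} + 21316 - 292 i \sqrt{73}\right) = 9920 - \left(\frac{1172382}{55} - 292 i \sqrt{73}\right) = - \frac{626782}{55} + 292 i \sqrt{73}$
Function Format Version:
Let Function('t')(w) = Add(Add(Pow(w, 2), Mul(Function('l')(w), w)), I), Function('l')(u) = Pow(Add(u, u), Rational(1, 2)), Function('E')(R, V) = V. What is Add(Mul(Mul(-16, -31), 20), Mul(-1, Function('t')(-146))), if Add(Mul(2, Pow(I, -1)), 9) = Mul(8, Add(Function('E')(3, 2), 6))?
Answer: Add(Rational(-626782, 55), Mul(292, I, Pow(73, Rational(1, 2)))) ≈ Add(-11396., Mul(2494.8, I))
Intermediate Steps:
Function('l')(u) = Mul(Pow(2, Rational(1, 2)), Pow(u, Rational(1, 2))) (Function('l')(u) = Pow(Mul(2, u), Rational(1, 2)) = Mul(Pow(2, Rational(1, 2)), Pow(u, Rational(1, 2))))
I = Rational(2, 55) (I = Mul(2, Pow(Add(-9, Mul(8, Add(2, 6))), -1)) = Mul(2, Pow(Add(-9, Mul(8, 8)), -1)) = Mul(2, Pow(Add(-9, 64), -1)) = Mul(2, Pow(55, -1)) = Mul(2, Rational(1, 55)) = Rational(2, 55) ≈ 0.036364)
Function('t')(w) = Add(Rational(2, 55), Pow(w, 2), Mul(Pow(2, Rational(1, 2)), Pow(w, Rational(3, 2)))) (Function('t')(w) = Add(Add(Pow(w, 2), Mul(Mul(Pow(2, Rational(1, 2)), Pow(w, Rational(1, 2))), w)), Rational(2, 55)) = Add(Add(Pow(w, 2), Mul(Pow(2, Rational(1, 2)), Pow(w, Rational(3, 2)))), Rational(2, 55)) = Add(Rational(2, 55), Pow(w, 2), Mul(Pow(2, Rational(1, 2)), Pow(w, Rational(3, 2)))))
Add(Mul(Mul(-16, -31), 20), Mul(-1, Function('t')(-146))) = Add(Mul(Mul(-16, -31), 20), Mul(-1, Add(Rational(2, 55), Pow(-146, 2), Mul(Pow(2, Rational(1, 2)), Pow(-146, Rational(3, 2)))))) = Add(Mul(496, 20), Mul(-1, Add(Rational(2, 55), 21316, Mul(Pow(2, Rational(1, 2)), Mul(-146, I, Pow(146, Rational(1, 2))))))) = Add(9920, Mul(-1, Add(Rational(2, 55), 21316, Mul(-292, I, Pow(73, Rational(1, 2)))))) = Add(9920, Mul(-1, Add(Rational(1172382, 55), Mul(-292, I, Pow(73, Rational(1, 2)))))) = Add(9920, Add(Rational(-1172382, 55), Mul(292, I, Pow(73, Rational(1, 2))))) = Add(Rational(-626782, 55), Mul(292, I, Pow(73, Rational(1, 2))))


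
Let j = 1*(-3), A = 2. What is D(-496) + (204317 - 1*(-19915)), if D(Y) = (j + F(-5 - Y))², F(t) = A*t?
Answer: 1182673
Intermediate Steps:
F(t) = 2*t
j = -3
D(Y) = (-13 - 2*Y)² (D(Y) = (-3 + 2*(-5 - Y))² = (-3 + (-10 - 2*Y))² = (-13 - 2*Y)²)
D(-496) + (204317 - 1*(-19915)) = (13 + 2*(-496))² + (204317 - 1*(-19915)) = (13 - 992)² + (204317 + 19915) = (-979)² + 224232 = 958441 + 224232 = 1182673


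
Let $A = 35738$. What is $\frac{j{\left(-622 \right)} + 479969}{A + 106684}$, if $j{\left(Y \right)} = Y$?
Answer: $\frac{479347}{142422} \approx 3.3657$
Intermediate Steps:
$\frac{j{\left(-622 \right)} + 479969}{A + 106684} = \frac{-622 + 479969}{35738 + 106684} = \frac{479347}{142422}$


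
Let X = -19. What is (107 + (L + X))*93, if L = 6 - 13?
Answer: 7533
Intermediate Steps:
L = -7
(107 + (L + X))*93 = (107 + (-7 - 19))*93 = (107 - 26)*93 = 81*93 = 7533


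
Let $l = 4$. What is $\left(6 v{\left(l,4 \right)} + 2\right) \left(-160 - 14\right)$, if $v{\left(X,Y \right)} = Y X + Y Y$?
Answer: $-33756$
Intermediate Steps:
$v{\left(X,Y \right)} = Y^{2} + X Y$ ($v{\left(X,Y \right)} = X Y + Y^{2} = Y^{2} + X Y$)
$\left(6 v{\left(l,4 \right)} + 2\right) \left(-160 - 14\right) = \left(6 \cdot 4 \left(4 + 4\right) + 2\right) \left(-160 - 14\right) = \left(6 \cdot 4 \cdot 8 + 2\right) \left(-160 - 14\right) = \left(6 \cdot 32 + 2\right) \left(-174\right) = \left(192 + 2\right) \left(-174\right) = 194 \left(-174\right) = -33756$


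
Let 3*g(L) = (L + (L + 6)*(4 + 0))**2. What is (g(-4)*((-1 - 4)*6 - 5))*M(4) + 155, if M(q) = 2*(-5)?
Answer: 6065/3 ≈ 2021.7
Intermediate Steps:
M(q) = -10
g(L) = (24 + 5*L)**2/3 (g(L) = (L + (L + 6)*(4 + 0))**2/3 = (L + (6 + L)*4)**2/3 = (L + (24 + 4*L))**2/3 = (24 + 5*L)**2/3)
(g(-4)*((-1 - 4)*6 - 5))*M(4) + 155 = (((24 + 5*(-4))**2/3)*((-1 - 4)*6 - 5))*(-10) + 155 = (((24 - 20)**2/3)*(-5*6 - 5))*(-10) + 155 = (((1/3)*4**2)*(-30 - 5))*(-10) + 155 = (((1/3)*16)*(-35))*(-10) + 155 = ((16/3)*(-35))*(-10) + 155 = -560/3*(-10) + 155 = 5600/3 + 155 = 6065/3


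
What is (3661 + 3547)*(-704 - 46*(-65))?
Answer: 16477488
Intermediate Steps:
(3661 + 3547)*(-704 - 46*(-65)) = 7208*(-704 + 2990) = 7208*2286 = 16477488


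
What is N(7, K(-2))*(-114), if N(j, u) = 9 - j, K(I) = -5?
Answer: -228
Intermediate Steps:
N(7, K(-2))*(-114) = (9 - 1*7)*(-114) = (9 - 7)*(-114) = 2*(-114) = -228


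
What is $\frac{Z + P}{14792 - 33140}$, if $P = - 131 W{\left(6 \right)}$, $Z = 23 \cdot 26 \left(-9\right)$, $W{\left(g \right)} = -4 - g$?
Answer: $\frac{1018}{4587} \approx 0.22193$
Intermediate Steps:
$Z = -5382$ ($Z = 598 \left(-9\right) = -5382$)
$P = 1310$ ($P = - 131 \left(-4 - 6\right) = \left(-131\right) \left(-10\right) = 1310$)
$\frac{Z + P}{14792 - 33140} = \frac{-5382 + 1310}{14792 - 33140} = - \frac{4072}{-18348} = \left(-4072\right) \left(- \frac{1}{18348}\right) = \frac{1018}{4587}$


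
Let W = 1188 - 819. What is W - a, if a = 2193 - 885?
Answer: -939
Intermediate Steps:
W = 369
a = 1308
W - a = 369 - 1*1308 = 369 - 1308 = -939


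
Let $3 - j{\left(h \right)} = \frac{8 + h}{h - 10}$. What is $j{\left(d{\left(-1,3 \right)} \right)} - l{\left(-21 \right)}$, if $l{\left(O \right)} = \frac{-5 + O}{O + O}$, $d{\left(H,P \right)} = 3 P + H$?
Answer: $\frac{218}{21} \approx 10.381$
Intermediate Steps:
$d{\left(H,P \right)} = H + 3 P$
$j{\left(h \right)} = 3 - \frac{8 + h}{-10 + h}$ ($j{\left(h \right)} = 3 - \frac{8 + h}{h - 10} = 3 - \frac{8 + h}{-10 + h}$)
$l{\left(O \right)} = \frac{-5 + O}{2 O}$
$j{\left(d{\left(-1,3 \right)} \right)} - l{\left(-21 \right)} = \frac{2 \left(-19 + \left(-1 + 3 \cdot 3\right)\right)}{-10 + \left(-1 + 3 \cdot 3\right)} - \frac{-5 - 21}{2 \left(-21\right)} = \frac{2 \left(-19 + \left(-1 + 9\right)\right)}{-10 + \left(-1 + 9\right)} - \frac{1}{2} \left(- \frac{1}{21}\right) \left(-26\right) = \frac{2 \left(-19 + 8\right)}{-10 + 8} - \frac{13}{21} = 2 \frac{1}{-2} \left(-11\right) - \frac{13}{21} = 2 \left(- \frac{1}{2}\right) \left(-11\right) - \frac{13}{21} = 11 - \frac{13}{21} = \frac{218}{21}$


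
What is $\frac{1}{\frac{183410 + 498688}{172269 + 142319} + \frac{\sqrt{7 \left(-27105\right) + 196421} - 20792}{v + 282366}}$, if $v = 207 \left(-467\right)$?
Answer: $\frac{1754332512126380136990}{3607361911236148995929} - \frac{4594404208157892 \sqrt{6686}}{3607361911236148995929} \approx 0.48622$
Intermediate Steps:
$v = -96669$
$\frac{1}{\frac{183410 + 498688}{172269 + 142319} + \frac{\sqrt{7 \left(-27105\right) + 196421} - 20792}{v + 282366}} = \frac{1}{\frac{183410 + 498688}{172269 + 142319} + \frac{\sqrt{7 \left(-27105\right) + 196421} - 20792}{-96669 + 282366}} = \frac{1}{\frac{682098}{314588} + \frac{\sqrt{-189735 + 196421} - 20792}{185697}} = \frac{1}{682098 \cdot \frac{1}{314588} + \left(\sqrt{6686} - 20792\right) \frac{1}{185697}} = \frac{1}{\frac{341049}{157294} + \left(-20792 + \sqrt{6686}\right) \frac{1}{185697}} = \frac{1}{\frac{341049}{157294} - \left(\frac{20792}{185697} - \frac{\sqrt{6686}}{185697}\right)} = \frac{1}{\frac{60061319305}{29209023918} + \frac{\sqrt{6686}}{185697}}$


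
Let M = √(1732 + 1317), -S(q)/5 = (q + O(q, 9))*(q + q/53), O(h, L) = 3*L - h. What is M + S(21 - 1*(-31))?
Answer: -379080/53 + √3049 ≈ -7097.2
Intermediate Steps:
O(h, L) = -h + 3*L
S(q) = -7290*q/53 (S(q) = -5*(q + (-q + 3*9))*(q + q/53) = -5*(q + (-q + 27))*(q + q*(1/53)) = -5*(q + (27 - q))*(q + q/53) = -135*54*q/53 = -7290*q/53)
M = √3049 ≈ 55.218
M + S(21 - 1*(-31)) = √3049 - 7290*(21 - 1*(-31))/53 = √3049 - 7290*(21 + 31)/53 = √3049 - 7290/53*52 = √3049 - 379080/53 = -379080/53 + √3049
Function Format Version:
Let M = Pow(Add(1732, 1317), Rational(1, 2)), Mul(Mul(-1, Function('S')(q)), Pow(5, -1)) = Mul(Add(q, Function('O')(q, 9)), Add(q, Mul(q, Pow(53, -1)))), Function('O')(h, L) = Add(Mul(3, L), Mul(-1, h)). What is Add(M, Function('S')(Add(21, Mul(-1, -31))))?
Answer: Add(Rational(-379080, 53), Pow(3049, Rational(1, 2))) ≈ -7097.2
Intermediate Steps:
Function('O')(h, L) = Add(Mul(-1, h), Mul(3, L))
Function('S')(q) = Mul(Rational(-7290, 53), q) (Function('S')(q) = Mul(-5, Mul(Add(q, Add(Mul(-1, q), Mul(3, 9))), Add(q, Mul(q, Pow(53, -1))))) = Mul(-5, Mul(Add(q, Add(Mul(-1, q), 27)), Add(q, Mul(q, Rational(1, 53))))) = Mul(-5, Mul(Add(q, Add(27, Mul(-1, q))), Add(q, Mul(Rational(1, 53), q)))) = Mul(-5, Mul(27, Mul(Rational(54, 53), q))) = Mul(-5, Mul(Rational(1458, 53), q)) = Mul(Rational(-7290, 53), q))
M = Pow(3049, Rational(1, 2)) ≈ 55.218
Add(M, Function('S')(Add(21, Mul(-1, -31)))) = Add(Pow(3049, Rational(1, 2)), Mul(Rational(-7290, 53), Add(21, Mul(-1, -31)))) = Add(Pow(3049, Rational(1, 2)), Mul(Rational(-7290, 53), Add(21, 31))) = Add(Pow(3049, Rational(1, 2)), Mul(Rational(-7290, 53), 52)) = Add(Pow(3049, Rational(1, 2)), Rational(-379080, 53)) = Add(Rational(-379080, 53), Pow(3049, Rational(1, 2)))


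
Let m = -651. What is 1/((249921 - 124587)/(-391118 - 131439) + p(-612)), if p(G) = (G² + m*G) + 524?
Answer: 522557/404187263026 ≈ 1.2929e-6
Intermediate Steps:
p(G) = 524 + G² - 651*G (p(G) = (G² - 651*G) + 524 = 524 + G² - 651*G)
1/((249921 - 124587)/(-391118 - 131439) + p(-612)) = 1/((249921 - 124587)/(-391118 - 131439) + (524 + (-612)² - 651*(-612))) = 1/(125334/(-522557) + (524 + 374544 + 398412)) = 1/(125334*(-1/522557) + 773480) = 1/(-125334/522557 + 773480) = 1/(404187263026/522557) = 522557/404187263026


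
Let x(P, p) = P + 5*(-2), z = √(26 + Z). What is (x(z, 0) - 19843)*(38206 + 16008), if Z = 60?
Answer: -1076310542 + 54214*√86 ≈ -1.0758e+9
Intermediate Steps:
z = √86 (z = √(26 + 60) = √86 ≈ 9.2736)
x(P, p) = -10 + P (x(P, p) = P - 10 = -10 + P)
(x(z, 0) - 19843)*(38206 + 16008) = ((-10 + √86) - 19843)*(38206 + 16008) = (-19853 + √86)*54214 = -1076310542 + 54214*√86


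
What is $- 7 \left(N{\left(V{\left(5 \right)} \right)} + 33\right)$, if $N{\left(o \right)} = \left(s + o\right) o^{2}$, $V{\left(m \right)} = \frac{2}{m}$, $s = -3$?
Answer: $- \frac{28511}{125} \approx -228.09$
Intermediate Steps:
$N{\left(o \right)} = o^{2} \left(-3 + o\right)$ ($N{\left(o \right)} = \left(-3 + o\right) o^{2} = o^{2} \left(-3 + o\right)$)
$- 7 \left(N{\left(V{\left(5 \right)} \right)} + 33\right) = - 7 \left(\left(\frac{2}{5}\right)^{2} \left(-3 + \frac{2}{5}\right) + 33\right) = - 7 \left(\frac{4}{25} \left(- \frac{13}{5}\right) + 33\right) = - 7 \left(- \frac{52}{125} + 33\right) = \left(-7\right) \frac{4073}{125} = - \frac{28511}{125}$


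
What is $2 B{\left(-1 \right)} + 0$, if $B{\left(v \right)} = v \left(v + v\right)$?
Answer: $4$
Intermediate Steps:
$B{\left(v \right)} = 2 v^{2}$ ($B{\left(v \right)} = v 2 v = 2 v^{2}$)
$2 B{\left(-1 \right)} + 0 = 2 \cdot 2 \left(-1\right)^{2} + 0 = 2 \cdot 2 \cdot 1 + 0 = 2 \cdot 2 + 0 = 4 + 0 = 4$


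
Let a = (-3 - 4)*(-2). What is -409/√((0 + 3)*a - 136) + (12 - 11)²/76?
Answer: 1/76 + 409*I*√94/94 ≈ 0.013158 + 42.185*I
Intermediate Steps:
a = 14 (a = -7*(-2) = 14)
-409/√((0 + 3)*a - 136) + (12 - 11)²/76 = -409/√((0 + 3)*14 - 136) + (12 - 11)²/76 = -409/√(3*14 - 136) + 1²*(1/76) = -409/√(42 - 136) + 1*(1/76) = -409*(-I*√94/94) + 1/76 = -(-409)*I*√94/94 + 1/76 = 409*I*√94/94 + 1/76 = 1/76 + 409*I*√94/94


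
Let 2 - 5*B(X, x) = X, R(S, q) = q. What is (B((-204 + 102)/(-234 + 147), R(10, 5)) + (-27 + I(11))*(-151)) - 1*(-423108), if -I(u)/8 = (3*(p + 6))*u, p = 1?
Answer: 102403809/145 ≈ 7.0623e+5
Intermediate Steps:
I(u) = -168*u (I(u) = -8*3*(1 + 6)*u = -8*3*7*u = -168*u)
B(X, x) = ⅖ - X/5
(B((-204 + 102)/(-234 + 147), R(10, 5)) + (-27 + I(11))*(-151)) - 1*(-423108) = ((⅖ - (-204 + 102)/(5*(-234 + 147))) + (-27 - 168*11)*(-151)) - 1*(-423108) = ((⅖ - (-102)/(5*(-87))) + (-27 - 1848)*(-151)) + 423108 = ((⅖ - (-102)*(-1)/(5*87)) - 1875*(-151)) + 423108 = ((⅖ - ⅕*34/29) + 283125) + 423108 = ((⅖ - 34/145) + 283125) + 423108 = (24/145 + 283125) + 423108 = 41053149/145 + 423108 = 102403809/145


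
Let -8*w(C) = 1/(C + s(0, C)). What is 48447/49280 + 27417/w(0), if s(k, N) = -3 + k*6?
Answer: 4632383241/7040 ≈ 6.5801e+5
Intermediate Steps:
s(k, N) = -3 + 6*k
w(C) = -1/(8*(-3 + C)) (w(C) = -1/(8*(C + (-3 + 6*0))) = -1/(8*(C + (-3 + 0))) = -1/(8*(C - 3)) = -1/(8*(-3 + C)))
48447/49280 + 27417/w(0) = 48447/49280 + 27417/((-1/(-24 + 8*0))) = 48447*(1/49280) + 27417/((-1/(-24 + 0))) = 6921/7040 + 27417/((-1/(-24))) = 6921/7040 + 27417/((-1*(-1/24))) = 6921/7040 + 27417/(1/24) = 6921/7040 + 27417*24 = 6921/7040 + 658008 = 4632383241/7040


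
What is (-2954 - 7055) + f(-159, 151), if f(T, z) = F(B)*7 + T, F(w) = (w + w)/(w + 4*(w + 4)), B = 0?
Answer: -10168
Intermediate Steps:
F(w) = 2*w/(16 + 5*w) (F(w) = (2*w)/(w + 4*(4 + w)) = (2*w)/(w + (16 + 4*w)) = (2*w)/(16 + 5*w) = 2*w/(16 + 5*w))
f(T, z) = T (f(T, z) = (2*0/(16 + 5*0))*7 + T = (2*0/(16 + 0))*7 + T = (2*0/16)*7 + T = (2*0*(1/16))*7 + T = 0*7 + T = 0 + T = T)
(-2954 - 7055) + f(-159, 151) = (-2954 - 7055) - 159 = -10009 - 159 = -10168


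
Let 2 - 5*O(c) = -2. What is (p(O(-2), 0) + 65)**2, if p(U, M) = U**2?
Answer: 2692881/625 ≈ 4308.6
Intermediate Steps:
O(c) = 4/5 (O(c) = 2/5 - 1/5*(-2) = 2/5 + 2/5 = 4/5)
(p(O(-2), 0) + 65)**2 = ((4/5)**2 + 65)**2 = (16/25 + 65)**2 = (1641/25)**2 = 2692881/625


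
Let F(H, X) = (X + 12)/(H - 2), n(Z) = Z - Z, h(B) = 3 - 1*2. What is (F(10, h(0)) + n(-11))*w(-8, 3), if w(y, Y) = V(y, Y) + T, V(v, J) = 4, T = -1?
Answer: 39/8 ≈ 4.8750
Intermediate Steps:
h(B) = 1 (h(B) = 3 - 2 = 1)
n(Z) = 0
w(y, Y) = 3 (w(y, Y) = 4 - 1 = 3)
F(H, X) = (12 + X)/(-2 + H)
(F(10, h(0)) + n(-11))*w(-8, 3) = ((12 + 1)/(-2 + 10) + 0)*3 = (13/8 + 0)*3 = (13/8)*3 = 39/8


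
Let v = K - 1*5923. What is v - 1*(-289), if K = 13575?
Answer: 7941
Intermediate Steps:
v = 7652 (v = 13575 - 1*5923 = 13575 - 5923 = 7652)
v - 1*(-289) = 7652 - 1*(-289) = 7652 + 289 = 7941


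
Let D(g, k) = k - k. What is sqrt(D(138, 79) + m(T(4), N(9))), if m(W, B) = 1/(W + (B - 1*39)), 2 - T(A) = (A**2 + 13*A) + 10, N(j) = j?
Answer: I*sqrt(106)/106 ≈ 0.097129*I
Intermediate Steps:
D(g, k) = 0
T(A) = -8 - A**2 - 13*A (T(A) = 2 - ((A**2 + 13*A) + 10) = 2 - (10 + A**2 + 13*A) = 2 + (-10 - A**2 - 13*A) = -8 - A**2 - 13*A)
m(W, B) = 1/(-39 + B + W) (m(W, B) = 1/(W + (B - 39)) = 1/(W + (-39 + B)) = 1/(-39 + B + W))
sqrt(D(138, 79) + m(T(4), N(9))) = sqrt(0 + 1/(-39 + 9 + (-8 - 1*4**2 - 13*4))) = sqrt(0 + 1/(-39 + 9 + (-8 - 1*16 - 52))) = sqrt(0 + 1/(-39 + 9 + (-8 - 16 - 52))) = sqrt(0 + 1/(-39 + 9 - 76)) = sqrt(0 + 1/(-106)) = sqrt(0 - 1/106) = sqrt(-1/106) = I*sqrt(106)/106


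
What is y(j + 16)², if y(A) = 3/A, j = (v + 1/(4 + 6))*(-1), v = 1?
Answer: 900/22201 ≈ 0.040539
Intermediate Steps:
j = -11/10 (j = (1 + 1/(4 + 6))*(-1) = (1 + 1/10)*(-1) = (1 + ⅒)*(-1) = (11/10)*(-1) = -11/10 ≈ -1.1000)
y(j + 16)² = (3/(-11/10 + 16))² = (3/(149/10))² = (3*(10/149))² = (30/149)² = 900/22201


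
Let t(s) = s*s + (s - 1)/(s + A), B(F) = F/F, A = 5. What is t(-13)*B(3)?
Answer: 683/4 ≈ 170.75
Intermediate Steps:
B(F) = 1
t(s) = s² + (-1 + s)/(5 + s) (t(s) = s*s + (s - 1)/(s + 5) = s² + (-1 + s)/(5 + s))
t(-13)*B(3) = ((-1 - 13 + (-13)³ + 5*(-13)²)/(5 - 13))*1 = ((-1 - 13 - 2197 + 5*169)/(-8))*1 = -(-1 - 13 - 2197 + 845)/8*1 = -⅛*(-1366)*1 = (683/4)*1 = 683/4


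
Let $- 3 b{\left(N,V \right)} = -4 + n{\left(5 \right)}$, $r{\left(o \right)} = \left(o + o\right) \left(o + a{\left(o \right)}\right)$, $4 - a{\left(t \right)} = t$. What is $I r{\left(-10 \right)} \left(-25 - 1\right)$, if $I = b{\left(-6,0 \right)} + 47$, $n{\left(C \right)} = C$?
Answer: $\frac{291200}{3} \approx 97067.0$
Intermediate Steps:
$a{\left(t \right)} = 4 - t$
$r{\left(o \right)} = 8 o$ ($r{\left(o \right)} = \left(o + o\right) \left(o - \left(-4 + o\right)\right) = 2 o 4 = 8 o$)
$b{\left(N,V \right)} = - \frac{1}{3}$ ($b{\left(N,V \right)} = - \frac{-4 + 5}{3} = \left(- \frac{1}{3}\right) 1 = - \frac{1}{3}$)
$I = \frac{140}{3}$ ($I = - \frac{1}{3} + 47 = \frac{140}{3} \approx 46.667$)
$I r{\left(-10 \right)} \left(-25 - 1\right) = \frac{140 \cdot 8 \left(-10\right)}{3} \left(-25 - 1\right) = \frac{140}{3} \left(-80\right) \left(-25 - 1\right) = \left(- \frac{11200}{3}\right) \left(-26\right) = \frac{291200}{3}$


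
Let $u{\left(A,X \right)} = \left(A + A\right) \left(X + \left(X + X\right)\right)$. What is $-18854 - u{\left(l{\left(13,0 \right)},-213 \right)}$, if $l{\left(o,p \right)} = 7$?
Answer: $-9908$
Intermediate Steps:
$u{\left(A,X \right)} = 6 A X$ ($u{\left(A,X \right)} = 2 A \left(X + 2 X\right) = 2 A 3 X = 6 A X$)
$-18854 - u{\left(l{\left(13,0 \right)},-213 \right)} = -18854 - 6 \cdot 7 \left(-213\right) = -18854 - -8946 = -18854 + 8946 = -9908$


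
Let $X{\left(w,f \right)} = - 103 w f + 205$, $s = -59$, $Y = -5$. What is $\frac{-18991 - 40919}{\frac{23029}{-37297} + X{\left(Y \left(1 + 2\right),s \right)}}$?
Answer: $\frac{744821090}{1130728393} \approx 0.65871$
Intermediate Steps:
$X{\left(w,f \right)} = 205 - 103 f w$ ($X{\left(w,f \right)} = - 103 f w + 205 = 205 - 103 f w$)
$\frac{-18991 - 40919}{\frac{23029}{-37297} + X{\left(Y \left(1 + 2\right),s \right)}} = \frac{-18991 - 40919}{\frac{23029}{-37297} + \left(205 - - 6077 \left(- 5 \left(1 + 2\right)\right)\right)} = - \frac{59910}{23029 \left(- \frac{1}{37297}\right) + \left(205 - - 6077 \left(\left(-5\right) 3\right)\right)} = - \frac{59910}{- \frac{23029}{37297} + \left(205 - \left(-6077\right) \left(-15\right)\right)} = - \frac{59910}{- \frac{23029}{37297} + \left(205 - 91155\right)} = - \frac{59910}{- \frac{23029}{37297} - 90950} = - \frac{59910}{- \frac{3392185179}{37297}} = \left(-59910\right) \left(- \frac{37297}{3392185179}\right) = \frac{744821090}{1130728393}$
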